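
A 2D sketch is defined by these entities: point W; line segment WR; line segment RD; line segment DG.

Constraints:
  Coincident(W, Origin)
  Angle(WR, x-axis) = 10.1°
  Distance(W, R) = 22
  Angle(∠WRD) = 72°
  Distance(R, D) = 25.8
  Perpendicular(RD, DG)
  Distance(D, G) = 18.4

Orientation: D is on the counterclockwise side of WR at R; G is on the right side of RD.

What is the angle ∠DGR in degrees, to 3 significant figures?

54.5°

W is at the origin; WR runs at 10.1° with length 22.0, so R = 22.0·(cos 10.1°, sin 10.1°) = (21.7, 3.86). ∠WRD = 72.0°, so RD runs at 10.1° + (180° − 72.0°) = 118° from the x-axis; with |RD| = 25.8, D = R + 25.8·(cos 118°, sin 118°) = (9.51, 26.6). The perpendicularity gives DG at right angles to RD; with |DG| = 18.4 on the right of RD, G = D + 18.4·(0.882, 0.471) = (25.7, 35.3). Then cos ∠DGR = GD·GR / (|GD||GR|), giving 54.5°.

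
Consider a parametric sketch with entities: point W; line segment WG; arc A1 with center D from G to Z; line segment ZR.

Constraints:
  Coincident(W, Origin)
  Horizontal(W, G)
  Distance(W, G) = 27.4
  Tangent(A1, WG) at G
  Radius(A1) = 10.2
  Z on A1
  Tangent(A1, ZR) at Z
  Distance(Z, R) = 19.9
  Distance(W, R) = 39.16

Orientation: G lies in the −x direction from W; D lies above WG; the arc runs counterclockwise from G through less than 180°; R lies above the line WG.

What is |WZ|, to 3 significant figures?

21.7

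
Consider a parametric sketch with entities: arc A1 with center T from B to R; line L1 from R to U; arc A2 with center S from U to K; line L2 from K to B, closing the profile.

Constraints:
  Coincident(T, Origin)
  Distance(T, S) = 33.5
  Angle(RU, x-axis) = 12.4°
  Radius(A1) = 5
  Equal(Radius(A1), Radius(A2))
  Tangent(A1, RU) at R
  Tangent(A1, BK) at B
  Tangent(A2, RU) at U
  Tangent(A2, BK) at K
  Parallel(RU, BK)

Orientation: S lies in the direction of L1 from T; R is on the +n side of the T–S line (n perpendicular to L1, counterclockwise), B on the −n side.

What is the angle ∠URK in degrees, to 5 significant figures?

16.621°

The slot axis is L1's direction at 12.4°, so u = (cos 12.4°, sin 12.4°) = (0.97667, 0.21474) and n = (−sin 12.4°, cos 12.4°) = (-0.21474, 0.97667). T is at the origin and S lies 33.5 along u from T, so S = 33.5·u = (32.719, 7.1936). Tangency of A1 to both parallel lines with radius 5.0 puts R and B at T ± 5.0·n: R = (-1.0737, 4.8834), B = (1.0737, -4.8834). Equal radii place U and K the same way about S: U = S + 5.0·n = (31.645, 12.077), K = S − 5.0·n = (33.792, 2.3103). Then cos ∠URK = RU·RK / (|RU||RK|), giving 16.621°.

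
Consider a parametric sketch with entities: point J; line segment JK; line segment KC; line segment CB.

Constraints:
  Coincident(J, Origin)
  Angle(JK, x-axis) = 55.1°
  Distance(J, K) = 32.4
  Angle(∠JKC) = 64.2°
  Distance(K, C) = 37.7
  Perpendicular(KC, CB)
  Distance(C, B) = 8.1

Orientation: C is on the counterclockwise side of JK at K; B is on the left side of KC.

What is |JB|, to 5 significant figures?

31.636

J is at the origin; JK runs at 55.1° with length 32.4, so K = 32.4·(cos 55.1°, sin 55.1°) = (18.538, 26.573). ∠JKC = 64.2°, so KC runs at 55.1° + (180° − 64.2°) = 170.90° from the x-axis; with |KC| = 37.7, C = K + 37.7·(cos 170.90°, sin 170.90°) = (-18.688, 32.535). KC is perpendicular to CB; with |CB| = 8.1 on the left of KC, B = C + 8.1·(-0.15816, -0.98741) = (-19.969, 24.537). Then |JB| = |B − J| = 31.636.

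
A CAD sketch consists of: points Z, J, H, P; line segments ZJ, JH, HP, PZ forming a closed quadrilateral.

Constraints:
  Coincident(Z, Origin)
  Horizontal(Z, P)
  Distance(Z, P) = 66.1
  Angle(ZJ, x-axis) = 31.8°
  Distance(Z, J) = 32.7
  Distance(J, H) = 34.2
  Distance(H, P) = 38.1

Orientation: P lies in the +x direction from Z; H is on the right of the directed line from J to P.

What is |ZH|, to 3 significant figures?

36.0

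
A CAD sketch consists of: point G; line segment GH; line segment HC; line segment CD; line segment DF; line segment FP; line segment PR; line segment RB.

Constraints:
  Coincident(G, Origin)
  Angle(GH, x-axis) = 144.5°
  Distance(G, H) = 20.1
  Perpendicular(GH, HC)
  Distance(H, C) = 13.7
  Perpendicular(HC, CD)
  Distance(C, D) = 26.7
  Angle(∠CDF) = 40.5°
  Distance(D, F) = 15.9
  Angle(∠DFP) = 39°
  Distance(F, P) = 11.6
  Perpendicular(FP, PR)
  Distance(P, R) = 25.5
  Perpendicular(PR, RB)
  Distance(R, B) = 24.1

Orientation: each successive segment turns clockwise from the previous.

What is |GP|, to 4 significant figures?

15.16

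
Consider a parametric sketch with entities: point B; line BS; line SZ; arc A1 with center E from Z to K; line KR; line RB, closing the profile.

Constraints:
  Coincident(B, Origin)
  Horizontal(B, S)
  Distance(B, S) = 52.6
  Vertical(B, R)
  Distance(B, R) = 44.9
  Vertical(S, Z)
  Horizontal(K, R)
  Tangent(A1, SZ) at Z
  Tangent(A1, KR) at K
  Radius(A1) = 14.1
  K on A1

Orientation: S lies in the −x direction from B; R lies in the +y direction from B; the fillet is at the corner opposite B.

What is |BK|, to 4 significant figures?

59.15

B is at the origin; BS is horizontal with |BS| = 52.6 and S on the −x side, so S = (-52.60, 0.000). B and R share the same x with |BR| = 44.9 and R on the +y side, so R = (0.000, 44.90). The virtual corner opposite B is at (-52.60, 44.90). Tangency of A1 to SZ means the radius EZ is perpendicular to SZ and the tangent condition forces EK to be normal to KR, with radius 14.1, so the center E sits 14.1 in from both sides at E = (-38.50, 30.80). That places the tangent points at Z = (-52.60, 30.80) on SZ and K = (-38.50, 44.90) on KR. Then |BK| = |K − B| = 59.15.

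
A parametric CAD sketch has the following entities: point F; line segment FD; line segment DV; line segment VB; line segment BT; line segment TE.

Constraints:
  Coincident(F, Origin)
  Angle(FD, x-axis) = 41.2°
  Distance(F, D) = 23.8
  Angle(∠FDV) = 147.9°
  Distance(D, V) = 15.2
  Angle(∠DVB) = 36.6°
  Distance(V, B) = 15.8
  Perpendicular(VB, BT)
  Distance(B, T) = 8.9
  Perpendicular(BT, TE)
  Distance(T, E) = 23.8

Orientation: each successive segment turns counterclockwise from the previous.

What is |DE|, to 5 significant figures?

20.203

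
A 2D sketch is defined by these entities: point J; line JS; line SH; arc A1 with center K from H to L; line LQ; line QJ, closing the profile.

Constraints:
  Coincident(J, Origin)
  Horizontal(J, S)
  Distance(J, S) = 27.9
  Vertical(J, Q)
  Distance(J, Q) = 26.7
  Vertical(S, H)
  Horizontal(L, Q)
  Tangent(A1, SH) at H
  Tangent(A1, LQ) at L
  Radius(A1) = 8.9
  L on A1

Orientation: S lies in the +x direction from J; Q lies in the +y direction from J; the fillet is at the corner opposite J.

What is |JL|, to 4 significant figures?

32.77

J is at the origin; JS is horizontal with |JS| = 27.9 and S on the +x side, so S = (27.90, 0.000). J and Q share the same x with |JQ| = 26.7 and Q on the +y side, so Q = (0.000, 26.70). The virtual corner opposite J is at (27.90, 26.70). A1 meets SH tangentially, so KH is at right angles to SH and A1 meets LQ tangentially, so KL is at right angles to LQ, with radius 8.9, so the center K sits 8.9 in from both sides at K = (19.00, 17.80). That places the tangent points at H = (27.90, 17.80) on SH and L = (19.00, 26.70) on LQ. Then |JL| = |L − J| = 32.77.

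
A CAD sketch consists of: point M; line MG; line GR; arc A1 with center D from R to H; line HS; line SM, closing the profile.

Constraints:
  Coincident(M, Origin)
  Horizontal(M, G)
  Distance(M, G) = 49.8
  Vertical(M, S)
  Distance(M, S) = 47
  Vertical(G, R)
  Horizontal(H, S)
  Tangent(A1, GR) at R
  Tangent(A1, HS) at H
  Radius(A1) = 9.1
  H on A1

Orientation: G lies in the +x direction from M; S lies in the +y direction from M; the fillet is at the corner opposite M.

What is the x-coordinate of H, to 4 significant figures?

40.70

M is at the origin; M and G share the same y with |MG| = 49.8 and G on the +x side, so G = (49.80, 0.000). M and S share the same x with |MS| = 47.0 and S on the +y side, so S = (0.000, 47.00). The virtual corner opposite M is at (49.80, 47.00). Tangency of A1 to GR means the radius DR is perpendicular to GR and since A1 is tangent to HS there, DH ⟂ HS, with radius 9.1, so the center D sits 9.1 in from both sides at D = (40.70, 37.90). That places the tangent points at R = (49.80, 37.90) on GR and H = (40.70, 47.00) on HS. So H.x = 40.70.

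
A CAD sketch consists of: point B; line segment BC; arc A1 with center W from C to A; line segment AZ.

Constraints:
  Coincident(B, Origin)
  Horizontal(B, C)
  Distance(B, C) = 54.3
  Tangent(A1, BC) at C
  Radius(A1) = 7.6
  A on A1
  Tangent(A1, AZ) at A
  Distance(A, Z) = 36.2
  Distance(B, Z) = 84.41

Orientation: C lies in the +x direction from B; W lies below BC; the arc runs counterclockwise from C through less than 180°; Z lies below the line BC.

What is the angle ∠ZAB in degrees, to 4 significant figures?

151.6°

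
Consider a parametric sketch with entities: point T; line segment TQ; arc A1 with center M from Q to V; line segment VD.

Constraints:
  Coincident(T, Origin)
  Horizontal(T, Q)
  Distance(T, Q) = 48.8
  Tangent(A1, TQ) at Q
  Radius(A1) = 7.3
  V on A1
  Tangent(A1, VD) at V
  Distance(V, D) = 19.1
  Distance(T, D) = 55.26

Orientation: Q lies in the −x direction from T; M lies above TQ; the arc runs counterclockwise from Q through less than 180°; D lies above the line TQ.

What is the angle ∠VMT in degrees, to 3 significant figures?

26.6°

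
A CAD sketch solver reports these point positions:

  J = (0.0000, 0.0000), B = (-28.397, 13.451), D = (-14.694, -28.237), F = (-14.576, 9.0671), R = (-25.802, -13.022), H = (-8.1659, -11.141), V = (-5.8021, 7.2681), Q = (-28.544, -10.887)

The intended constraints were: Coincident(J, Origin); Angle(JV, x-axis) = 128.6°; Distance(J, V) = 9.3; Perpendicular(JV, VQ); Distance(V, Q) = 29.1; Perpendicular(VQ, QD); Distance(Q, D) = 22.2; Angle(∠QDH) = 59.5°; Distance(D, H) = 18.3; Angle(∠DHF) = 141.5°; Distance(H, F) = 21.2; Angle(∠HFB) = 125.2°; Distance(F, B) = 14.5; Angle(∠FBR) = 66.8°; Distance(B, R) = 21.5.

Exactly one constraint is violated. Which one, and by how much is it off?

Distance(B, R) = 21.5 — off by 5.10.

J = (0.00, 0.00) ✓; JV at 128.6° ✓; |JV| = 9.300 ✓; ∠(JV, VQ) = 90.00° ✓; |VQ| = 29.10 ✓; ∠(VQ, QD) = 90.00° ✓; |QD| = 22.20 ✓; ∠QDH = 59.50° ✓; |DH| = 18.30 ✓; ∠DHF = 141.5° ✓; |HF| = 21.20 ✓; ∠HFB = 125.2° ✓; |FB| = 14.50 ✓; ∠FBR = 66.80° ✓; |BR| = 26.60 ✗.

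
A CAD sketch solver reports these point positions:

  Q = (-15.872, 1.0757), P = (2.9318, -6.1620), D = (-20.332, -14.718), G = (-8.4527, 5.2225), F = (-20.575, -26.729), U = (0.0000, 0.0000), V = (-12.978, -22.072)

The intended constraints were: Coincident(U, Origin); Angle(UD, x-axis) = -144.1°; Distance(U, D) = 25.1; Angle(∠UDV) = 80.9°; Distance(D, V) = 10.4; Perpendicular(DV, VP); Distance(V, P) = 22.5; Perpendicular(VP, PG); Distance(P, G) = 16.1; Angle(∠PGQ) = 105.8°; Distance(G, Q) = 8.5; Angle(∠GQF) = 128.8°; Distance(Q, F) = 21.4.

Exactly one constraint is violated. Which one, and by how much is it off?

Distance(Q, F) = 21.4 — off by 6.80.

U = (0.00, 0.00) ✓; UD at -144.1° ✓; |UD| = 25.10 ✓; ∠UDV = 80.90° ✓; |DV| = 10.40 ✓; ∠(DV, VP) = 90.00° ✓; |VP| = 22.50 ✓; ∠(VP, PG) = 90.00° ✓; |PG| = 16.10 ✓; ∠PGQ = 105.8° ✓; |GQ| = 8.500 ✓; ∠GQF = 128.8° ✓; |QF| = 28.20 ✗.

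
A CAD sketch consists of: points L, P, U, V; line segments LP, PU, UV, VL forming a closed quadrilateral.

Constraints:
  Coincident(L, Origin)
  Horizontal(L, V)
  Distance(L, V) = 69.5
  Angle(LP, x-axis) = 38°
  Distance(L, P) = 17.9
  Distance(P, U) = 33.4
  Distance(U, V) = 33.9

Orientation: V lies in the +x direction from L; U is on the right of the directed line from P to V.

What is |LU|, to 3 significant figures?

39.9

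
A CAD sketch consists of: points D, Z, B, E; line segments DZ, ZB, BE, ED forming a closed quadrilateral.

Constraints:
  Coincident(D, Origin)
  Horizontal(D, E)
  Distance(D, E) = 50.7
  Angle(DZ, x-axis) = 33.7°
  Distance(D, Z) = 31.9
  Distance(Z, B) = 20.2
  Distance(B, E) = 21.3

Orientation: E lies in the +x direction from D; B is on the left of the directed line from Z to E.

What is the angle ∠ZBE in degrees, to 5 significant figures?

92.350°

D is at the origin; DE is horizontal with |DE| = 50.7 and E in +x, so E = (50.7, 0). DZ runs at 33.7° with |DZ| = 31.9, so Z = (26.539, 17.700). B is determined by |ZB| = 20.2 and |BE| = 21.3 together: it lies at the intersection of circle(Z, 20.2) and circle(E, 21.3). With |ZE| = 29.950, the foot of the radical line on ZE is 14.213 from Z and the perpendicular offset is √(20.2² − 14.213²) = 14.354. Taking the left-of-ZE solution: B = (46.487, 20.879).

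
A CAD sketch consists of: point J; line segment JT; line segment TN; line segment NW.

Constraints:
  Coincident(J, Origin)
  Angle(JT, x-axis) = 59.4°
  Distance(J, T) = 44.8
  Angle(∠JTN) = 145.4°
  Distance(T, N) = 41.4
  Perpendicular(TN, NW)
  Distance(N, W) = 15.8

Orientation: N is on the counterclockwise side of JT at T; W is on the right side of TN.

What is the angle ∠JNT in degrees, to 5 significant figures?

18.004°

J is at the origin; JT runs at 59.4° with length 44.8, so T = 44.8·(cos 59.4°, sin 59.4°) = (22.805, 38.561). ∠JTN = 145.4°, so TN runs at 59.4° + (180° − 145.4°) = 94.000° from the x-axis; with |TN| = 41.4, N = T + 41.4·(cos 94.000°, sin 94.000°) = (19.917, 79.860). Then cos ∠JNT = NJ·NT / (|NJ||NT|), giving 18.004°.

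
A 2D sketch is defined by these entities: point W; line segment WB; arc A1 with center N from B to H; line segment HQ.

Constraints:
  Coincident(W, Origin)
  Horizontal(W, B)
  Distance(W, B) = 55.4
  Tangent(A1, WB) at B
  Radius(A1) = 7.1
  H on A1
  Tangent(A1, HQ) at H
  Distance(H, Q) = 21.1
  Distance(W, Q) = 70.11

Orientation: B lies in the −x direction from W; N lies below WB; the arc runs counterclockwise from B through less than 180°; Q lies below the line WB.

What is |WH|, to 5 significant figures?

62.793

Checks: W.y = 0.00, B.y = 0.00 ✓; |NH| = 7.100 ✓; ∠(NH, HQ) = 90.00° ✓; |HQ| = 21.10 ✓; |WQ| = 70.11 ✓.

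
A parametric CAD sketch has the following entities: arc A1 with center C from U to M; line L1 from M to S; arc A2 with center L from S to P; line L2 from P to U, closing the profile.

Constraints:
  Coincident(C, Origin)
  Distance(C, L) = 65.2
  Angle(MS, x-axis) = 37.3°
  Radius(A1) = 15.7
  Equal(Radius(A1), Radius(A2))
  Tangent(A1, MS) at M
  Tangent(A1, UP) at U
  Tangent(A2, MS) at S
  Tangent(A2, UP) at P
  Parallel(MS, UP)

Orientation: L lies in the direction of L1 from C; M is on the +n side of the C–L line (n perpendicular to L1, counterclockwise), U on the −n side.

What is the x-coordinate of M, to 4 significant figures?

-9.514

The slot axis is L1's direction at 37.3°, so u = (cos 37.3°, sin 37.3°) = (0.7955, 0.6060) and n = (−sin 37.3°, cos 37.3°) = (-0.6060, 0.7955). C is at the origin and L lies 65.2 along u from C, so L = 65.2·u = (51.86, 39.51). Tangency of A1 to both parallel lines with radius 15.7 puts M and U at C ± 15.7·n: M = (-9.514, 12.49), U = (9.514, -12.49). So M.x = -9.514.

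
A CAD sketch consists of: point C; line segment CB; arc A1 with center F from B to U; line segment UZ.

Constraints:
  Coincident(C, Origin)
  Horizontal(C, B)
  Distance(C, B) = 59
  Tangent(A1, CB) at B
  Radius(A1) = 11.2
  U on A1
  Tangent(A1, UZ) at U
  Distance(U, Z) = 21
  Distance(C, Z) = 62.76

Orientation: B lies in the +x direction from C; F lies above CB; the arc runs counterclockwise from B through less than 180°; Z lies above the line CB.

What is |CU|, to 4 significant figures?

69.74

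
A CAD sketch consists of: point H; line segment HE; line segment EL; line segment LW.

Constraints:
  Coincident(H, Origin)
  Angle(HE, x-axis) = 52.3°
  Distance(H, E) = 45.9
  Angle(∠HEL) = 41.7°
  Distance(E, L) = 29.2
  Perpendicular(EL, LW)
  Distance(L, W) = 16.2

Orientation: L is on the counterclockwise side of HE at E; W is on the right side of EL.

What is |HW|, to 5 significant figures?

47.008

H is at the origin; HE runs at 52.3° with length 45.9, so E = 45.9·(cos 52.3°, sin 52.3°) = (28.069, 36.317). ∠HEL = 41.7°, so EL runs at 52.3° + (180° − 41.7°) = 190.60° from the x-axis; with |EL| = 29.2, L = E + 29.2·(cos 190.60°, sin 190.60°) = (-0.63262, 30.946). EL is perpendicular to LW; with |LW| = 16.2 on the right of EL, W = L + 16.2·(-0.18395, 0.98294) = (-3.6126, 46.869). Then |HW| = |W − H| = 47.008.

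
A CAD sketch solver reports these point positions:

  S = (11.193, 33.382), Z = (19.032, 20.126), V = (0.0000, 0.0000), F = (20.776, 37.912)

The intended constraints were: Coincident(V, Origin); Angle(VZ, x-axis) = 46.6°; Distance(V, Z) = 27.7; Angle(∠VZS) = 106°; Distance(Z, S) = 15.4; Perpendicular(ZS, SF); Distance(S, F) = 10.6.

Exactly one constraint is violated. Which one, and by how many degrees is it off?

Perpendicular(ZS, SF) — off by 5.30°.

V = (0.00, 0.00) ✓; VZ at 46.60° ✓; |VZ| = 27.70 ✓; ∠VZS = 106.0° ✓; |ZS| = 15.40 ✓; ∠(ZS, SF) = 95.30° ✗; |SF| = 10.60 ✓.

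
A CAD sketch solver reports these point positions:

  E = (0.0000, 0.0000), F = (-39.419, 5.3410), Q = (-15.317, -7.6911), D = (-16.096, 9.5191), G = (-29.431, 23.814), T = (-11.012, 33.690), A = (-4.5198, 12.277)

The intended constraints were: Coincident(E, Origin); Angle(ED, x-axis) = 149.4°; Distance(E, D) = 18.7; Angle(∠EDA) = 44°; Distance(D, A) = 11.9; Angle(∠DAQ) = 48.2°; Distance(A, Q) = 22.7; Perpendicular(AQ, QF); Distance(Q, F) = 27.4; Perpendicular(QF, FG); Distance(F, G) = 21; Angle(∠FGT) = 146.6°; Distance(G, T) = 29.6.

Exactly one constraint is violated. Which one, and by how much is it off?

Distance(G, T) = 29.6 — off by 8.70.

E = (0.00, 0.00) ✓; ED at 149.4° ✓; |ED| = 18.70 ✓; ∠EDA = 44.00° ✓; |DA| = 11.90 ✓; ∠DAQ = 48.20° ✓; |AQ| = 22.70 ✓; ∠(AQ, QF) = 90.00° ✓; |QF| = 27.40 ✓; ∠(QF, FG) = 90.00° ✓; |FG| = 21.00 ✓; ∠FGT = 146.6° ✓; |GT| = 20.90 ✗.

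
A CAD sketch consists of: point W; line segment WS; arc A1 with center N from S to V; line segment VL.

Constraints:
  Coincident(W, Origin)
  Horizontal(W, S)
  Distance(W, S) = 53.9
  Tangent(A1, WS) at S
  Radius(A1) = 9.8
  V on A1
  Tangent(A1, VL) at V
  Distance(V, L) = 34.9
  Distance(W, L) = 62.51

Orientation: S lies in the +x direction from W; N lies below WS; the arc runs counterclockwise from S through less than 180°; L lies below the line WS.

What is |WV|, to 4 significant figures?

45.16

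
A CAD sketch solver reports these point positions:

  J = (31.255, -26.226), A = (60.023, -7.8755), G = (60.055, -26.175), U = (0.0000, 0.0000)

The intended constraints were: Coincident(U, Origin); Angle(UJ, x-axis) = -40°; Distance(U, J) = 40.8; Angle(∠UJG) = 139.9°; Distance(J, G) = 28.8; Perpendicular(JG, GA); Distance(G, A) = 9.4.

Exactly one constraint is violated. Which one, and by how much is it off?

Distance(G, A) = 9.4 — off by 8.90.

U = (0.00, 0.00) ✓; UJ at -40.00° ✓; |UJ| = 40.80 ✓; ∠UJG = 139.9° ✓; |JG| = 28.80 ✓; ∠(JG, GA) = 90.00° ✓; |GA| = 18.30 ✗.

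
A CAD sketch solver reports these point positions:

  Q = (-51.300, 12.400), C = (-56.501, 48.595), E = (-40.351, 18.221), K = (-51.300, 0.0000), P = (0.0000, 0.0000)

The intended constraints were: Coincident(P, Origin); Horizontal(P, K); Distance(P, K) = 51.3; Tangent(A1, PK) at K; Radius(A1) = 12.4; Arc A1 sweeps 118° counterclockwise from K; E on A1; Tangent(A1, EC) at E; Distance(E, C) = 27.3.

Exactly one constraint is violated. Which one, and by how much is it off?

Distance(E, C) = 27.3 — off by 7.10.

P = (0.00, 0.00) ✓; P.y = 0.00, K.y = 0.00 ✓; |PK| = 51.30 ✓; ∠(QK, KP) = 90.00° ✓; |QK| = 12.40 ✓; bearing(Q→E) − bearing(Q→K) = 118.0° ✓; |QE| = 12.40 ✓; ∠(QE, EC) = 90.00° ✓; |EC| = 34.40 ✗.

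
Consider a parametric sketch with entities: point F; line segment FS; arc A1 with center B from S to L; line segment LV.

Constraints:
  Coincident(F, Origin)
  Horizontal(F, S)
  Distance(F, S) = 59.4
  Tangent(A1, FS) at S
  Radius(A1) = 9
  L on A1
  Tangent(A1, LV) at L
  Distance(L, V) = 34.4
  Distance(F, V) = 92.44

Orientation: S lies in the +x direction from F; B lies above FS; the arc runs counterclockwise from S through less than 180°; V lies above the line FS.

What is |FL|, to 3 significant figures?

66.8

F is at the origin; F and S share the same y with |FS| = 59.4 and S on the +x side, so S = (59.4, 0.00). Since A1 is tangent to FS there, BS ⟂ FS, so B = S + (0, 9) = (59.4, 9.00). Since BL ⟂ LV (tangency), |BV| = √(9.0² + 34.4²) = 35.6 regardless of where L sits on A1. So V lies on both circle(F, 92.44) and circle(B, 35.6); the above-FS intersection is V = (86.9, 31.6). L is the foot of the tangent from V: L = (66.7, 3.71).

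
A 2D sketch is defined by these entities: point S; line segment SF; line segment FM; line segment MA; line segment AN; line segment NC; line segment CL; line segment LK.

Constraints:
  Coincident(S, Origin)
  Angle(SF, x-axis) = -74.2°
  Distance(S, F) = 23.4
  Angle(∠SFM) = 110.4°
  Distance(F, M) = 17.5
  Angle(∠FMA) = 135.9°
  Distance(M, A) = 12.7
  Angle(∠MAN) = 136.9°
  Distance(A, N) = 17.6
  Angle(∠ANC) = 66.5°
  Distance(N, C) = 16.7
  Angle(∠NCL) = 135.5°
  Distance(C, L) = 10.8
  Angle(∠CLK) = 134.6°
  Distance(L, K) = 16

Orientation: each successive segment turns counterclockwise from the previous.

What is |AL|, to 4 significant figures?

19.38

S is at the origin; SF runs at -74.2° with length 23.4, so F = (6.371, -22.52). ∠SFM = 110.4° gives FM at -4.600° from the x-axis; with |FM| = 17.5, M = (23.81, -23.92). ∠FMA = 135.9° gives MA at 39.50° from the x-axis; with |MA| = 12.7, A = (33.61, -15.84). ∠MAN = 136.9° gives AN at 82.60° from the x-axis; with |AN| = 17.6, N = (35.88, 1.612). ∠ANC = 66.5° gives NC at -163.9° from the x-axis; with |NC| = 16.7, C = (19.84, -3.019). ∠NCL = 135.5° gives CL at -119.4° from the x-axis; with |CL| = 10.8, L = (14.53, -12.43). Then |AL| = |L − A| = 19.38.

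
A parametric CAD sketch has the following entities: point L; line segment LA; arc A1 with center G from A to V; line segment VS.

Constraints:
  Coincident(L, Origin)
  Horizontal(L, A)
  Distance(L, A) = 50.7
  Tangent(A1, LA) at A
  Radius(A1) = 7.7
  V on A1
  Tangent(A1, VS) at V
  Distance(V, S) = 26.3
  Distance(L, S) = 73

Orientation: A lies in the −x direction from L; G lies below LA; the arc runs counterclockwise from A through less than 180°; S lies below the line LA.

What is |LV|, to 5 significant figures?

58.217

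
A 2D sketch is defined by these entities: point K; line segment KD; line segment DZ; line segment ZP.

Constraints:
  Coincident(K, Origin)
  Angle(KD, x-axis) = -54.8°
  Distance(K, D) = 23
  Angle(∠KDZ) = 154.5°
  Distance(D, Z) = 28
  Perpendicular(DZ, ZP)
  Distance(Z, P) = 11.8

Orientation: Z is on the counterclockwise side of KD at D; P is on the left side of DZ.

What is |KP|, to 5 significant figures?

48.796

K is at the origin; KD runs at -54.8° with length 23.0, so D = 23.0·(cos -54.8°, sin -54.8°) = (13.258, -18.794). ∠KDZ = 154.5°, so DZ runs at -54.8° + (180° − 154.5°) = -29.300° from the x-axis; with |DZ| = 28.0, Z = D + 28.0·(cos -29.300°, sin -29.300°) = (37.676, -32.497). DZ is perpendicular to ZP; with |ZP| = 11.8 on the left of DZ, P = Z + 11.8·(0.48938, 0.87207) = (43.451, -22.207). Then |KP| = |P − K| = 48.796.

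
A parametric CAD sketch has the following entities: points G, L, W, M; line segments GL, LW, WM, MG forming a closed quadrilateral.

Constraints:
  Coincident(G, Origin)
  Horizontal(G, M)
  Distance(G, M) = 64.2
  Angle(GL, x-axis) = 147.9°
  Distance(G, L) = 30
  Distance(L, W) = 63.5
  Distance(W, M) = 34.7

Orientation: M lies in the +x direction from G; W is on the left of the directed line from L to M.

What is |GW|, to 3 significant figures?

43.9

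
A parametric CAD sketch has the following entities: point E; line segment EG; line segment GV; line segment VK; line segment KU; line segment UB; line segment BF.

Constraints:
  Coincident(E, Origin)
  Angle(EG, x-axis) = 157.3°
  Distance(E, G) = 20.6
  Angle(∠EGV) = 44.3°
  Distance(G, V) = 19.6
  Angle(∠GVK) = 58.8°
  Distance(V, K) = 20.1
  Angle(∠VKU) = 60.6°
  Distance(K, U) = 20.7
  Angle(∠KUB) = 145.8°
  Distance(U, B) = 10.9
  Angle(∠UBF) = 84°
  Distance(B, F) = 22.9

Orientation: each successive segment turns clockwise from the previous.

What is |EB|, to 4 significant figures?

30.00

∠VKU = 60.6° gives KU at 141.0° from the x-axis; with |KU| = 20.7, U = (-20.22, 8.373). ∠KUB = 145.8° gives UB at 106.8° from the x-axis; with |UB| = 10.9, B = (-23.37, 18.81). Then |EB| = |B − E| = 30.00.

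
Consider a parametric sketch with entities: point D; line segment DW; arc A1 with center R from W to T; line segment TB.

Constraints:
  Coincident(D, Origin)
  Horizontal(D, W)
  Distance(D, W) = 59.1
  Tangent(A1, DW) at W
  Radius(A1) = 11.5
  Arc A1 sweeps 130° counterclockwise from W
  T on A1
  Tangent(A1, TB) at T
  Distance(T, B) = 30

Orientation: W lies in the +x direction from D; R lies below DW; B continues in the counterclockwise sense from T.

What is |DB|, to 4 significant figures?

81.20

D is at the origin; D and W share the same y with |DW| = 59.1 and W on the +x side, so W = (59.10, 0.000). Since A1 is tangent to DW there, RW ⟂ DW, so R = W + (0, -11.5) = (59.10, -11.50). On A1, W sits at bearing 90° from R; a 130° counterclockwise sweep puts T at bearing 220°, so T = R + 11.5·(cos 220°, sin 220°) = (50.29, -18.89). A1 meets TB tangentially, so RT is at right angles to TB, so TB runs along (−sin 220°, cos 220°); with |TB| = 30.0, B = (69.57, -41.87). Then |DB| = |B − D| = 81.20.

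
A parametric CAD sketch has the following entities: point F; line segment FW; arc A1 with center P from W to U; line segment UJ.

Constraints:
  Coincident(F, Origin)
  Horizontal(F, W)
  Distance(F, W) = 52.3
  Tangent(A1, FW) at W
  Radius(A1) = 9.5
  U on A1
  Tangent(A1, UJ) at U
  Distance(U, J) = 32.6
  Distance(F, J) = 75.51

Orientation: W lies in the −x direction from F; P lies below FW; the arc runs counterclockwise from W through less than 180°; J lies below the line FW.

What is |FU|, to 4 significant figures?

62.47

Checks: |PU| = 9.500 ✓; ∠(PU, UJ) = 90.00° ✓; |UJ| = 32.60 ✓; |FJ| = 75.51 ✓.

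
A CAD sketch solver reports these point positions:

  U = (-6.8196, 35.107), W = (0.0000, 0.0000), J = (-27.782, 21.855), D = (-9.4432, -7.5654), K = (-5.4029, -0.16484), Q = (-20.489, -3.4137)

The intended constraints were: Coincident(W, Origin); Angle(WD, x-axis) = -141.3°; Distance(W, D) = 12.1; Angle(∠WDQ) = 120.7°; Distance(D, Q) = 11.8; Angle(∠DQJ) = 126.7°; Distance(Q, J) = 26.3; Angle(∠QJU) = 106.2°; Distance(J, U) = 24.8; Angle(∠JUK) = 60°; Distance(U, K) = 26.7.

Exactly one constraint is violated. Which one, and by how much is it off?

Distance(U, K) = 26.7 — off by 8.60.

W = (0.00, 0.00) ✓; WD at -141.3° ✓; |WD| = 12.10 ✓; ∠WDQ = 120.7° ✓; |DQ| = 11.80 ✓; ∠DQJ = 126.7° ✓; |QJ| = 26.30 ✓; ∠QJU = 106.2° ✓; |JU| = 24.80 ✓; ∠JUK = 60.00° ✓; |UK| = 35.30 ✗.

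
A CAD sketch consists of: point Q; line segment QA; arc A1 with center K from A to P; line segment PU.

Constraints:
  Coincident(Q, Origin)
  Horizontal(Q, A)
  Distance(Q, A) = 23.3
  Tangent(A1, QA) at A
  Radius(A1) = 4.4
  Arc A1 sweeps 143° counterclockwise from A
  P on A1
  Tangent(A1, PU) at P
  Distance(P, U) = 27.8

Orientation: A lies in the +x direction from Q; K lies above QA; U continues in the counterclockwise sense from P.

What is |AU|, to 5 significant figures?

31.460

Q is at the origin; Q and A share the same y with |QA| = 23.3 and A on the +x side, so A = (23.300, 0.0000). A1 meets QA tangentially, so KA is at right angles to QA, so K = A + (0, 4.4) = (23.300, 4.4000). On A1, A sits at bearing -90° from K; a 143° counterclockwise sweep puts P at bearing 53°, so P = K + 4.4·(cos 53°, sin 53°) = (25.948, 7.9140). Since A1 is tangent to PU there, KP ⟂ PU, so PU runs along (−sin 53°, cos 53°); with |PU| = 27.8, U = (3.7459, 24.644). Then |AU| = |U − A| = 31.460.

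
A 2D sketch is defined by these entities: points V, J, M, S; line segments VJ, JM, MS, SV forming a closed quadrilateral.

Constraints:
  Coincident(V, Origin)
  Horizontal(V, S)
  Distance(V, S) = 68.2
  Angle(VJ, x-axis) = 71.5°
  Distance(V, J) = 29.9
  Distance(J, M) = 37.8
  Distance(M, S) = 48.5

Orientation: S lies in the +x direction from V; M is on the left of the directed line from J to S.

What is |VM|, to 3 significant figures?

61.5

V is at the origin; VS is horizontal with |VS| = 68.2 and S in +x, so S = (68.2, 0). VJ runs at 71.5° with |VJ| = 29.9, so J = (9.49, 28.4). M is determined by |JM| = 37.8 and |MS| = 48.5 together: it lies at the intersection of circle(J, 37.8) and circle(S, 48.5). With |JS| = 65.2, the foot of the radical line on JS is 25.5 from J and the perpendicular offset is √(37.8² − 25.5²) = 27.9. Taking the left-of-JS solution: M = (44.6, 42.4).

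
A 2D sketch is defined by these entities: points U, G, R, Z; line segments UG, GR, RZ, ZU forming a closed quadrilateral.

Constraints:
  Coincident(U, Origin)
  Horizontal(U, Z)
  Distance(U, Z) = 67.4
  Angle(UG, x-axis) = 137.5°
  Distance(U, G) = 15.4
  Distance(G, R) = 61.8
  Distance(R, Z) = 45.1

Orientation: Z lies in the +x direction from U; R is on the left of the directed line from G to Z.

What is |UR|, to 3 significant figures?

58.2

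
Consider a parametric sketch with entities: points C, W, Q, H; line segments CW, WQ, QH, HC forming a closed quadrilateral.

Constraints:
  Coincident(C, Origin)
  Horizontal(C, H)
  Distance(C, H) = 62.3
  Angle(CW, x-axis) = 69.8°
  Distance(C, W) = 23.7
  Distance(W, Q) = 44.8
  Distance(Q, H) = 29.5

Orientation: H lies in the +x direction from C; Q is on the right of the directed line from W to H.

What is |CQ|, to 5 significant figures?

38.116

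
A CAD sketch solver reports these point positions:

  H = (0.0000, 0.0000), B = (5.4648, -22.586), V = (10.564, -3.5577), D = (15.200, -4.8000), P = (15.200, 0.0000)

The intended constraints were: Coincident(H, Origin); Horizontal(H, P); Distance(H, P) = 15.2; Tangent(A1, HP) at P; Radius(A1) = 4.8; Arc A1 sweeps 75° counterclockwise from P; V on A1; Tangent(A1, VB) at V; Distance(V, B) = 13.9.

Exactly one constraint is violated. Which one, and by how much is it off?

Distance(V, B) = 13.9 — off by 5.80.

H = (0.00, 0.00) ✓; H.y = 0.00, P.y = 0.00 ✓; |HP| = 15.20 ✓; ∠(DP, PH) = 90.00° ✓; |DP| = 4.800 ✓; bearing(D→V) − bearing(D→P) = 75.00° ✓; |DV| = 4.800 ✓; ∠(DV, VB) = 90.00° ✓; |VB| = 19.70 ✗.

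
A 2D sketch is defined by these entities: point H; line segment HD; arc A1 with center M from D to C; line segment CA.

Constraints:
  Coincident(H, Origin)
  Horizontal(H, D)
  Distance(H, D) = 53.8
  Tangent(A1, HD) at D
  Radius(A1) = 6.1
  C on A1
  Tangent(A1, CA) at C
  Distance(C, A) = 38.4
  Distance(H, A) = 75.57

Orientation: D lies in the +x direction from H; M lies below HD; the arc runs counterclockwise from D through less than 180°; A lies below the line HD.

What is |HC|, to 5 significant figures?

48.764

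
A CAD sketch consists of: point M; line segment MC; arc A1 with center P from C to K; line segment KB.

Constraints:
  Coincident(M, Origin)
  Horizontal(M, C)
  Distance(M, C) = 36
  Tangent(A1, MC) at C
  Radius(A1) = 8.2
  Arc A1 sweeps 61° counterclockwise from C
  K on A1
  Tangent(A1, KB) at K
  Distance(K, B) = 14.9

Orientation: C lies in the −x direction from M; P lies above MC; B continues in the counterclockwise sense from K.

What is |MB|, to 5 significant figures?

27.650

M is at the origin; MC is horizontal with |MC| = 36.0 and C on the −x side, so C = (-36.000, 0.0000). A1 meets MC tangentially, so PC is at right angles to MC, so P = C + (0, 8.2) = (-36.000, 8.2000). On A1, C sits at bearing -90° from P; a 61° counterclockwise sweep puts K at bearing -29°, so K = P + 8.2·(cos -29°, sin -29°) = (-28.828, 4.2246). The tangent condition forces PK to be normal to KB, so KB runs along (−sin -29°, cos -29°); with |KB| = 14.9, B = (-21.604, 17.256). Then |MB| = |B − M| = 27.650.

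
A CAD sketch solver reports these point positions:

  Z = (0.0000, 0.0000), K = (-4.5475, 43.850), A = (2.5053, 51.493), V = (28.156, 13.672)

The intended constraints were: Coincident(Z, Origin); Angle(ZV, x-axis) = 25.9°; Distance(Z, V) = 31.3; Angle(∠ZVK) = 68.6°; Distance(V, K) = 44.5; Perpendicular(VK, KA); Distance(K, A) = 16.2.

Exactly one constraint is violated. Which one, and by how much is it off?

Distance(K, A) = 16.2 — off by 5.80.

Z = (0.00, 0.00) ✓; ZV at 25.90° ✓; |ZV| = 31.30 ✓; ∠ZVK = 68.60° ✓; |VK| = 44.50 ✓; ∠(VK, KA) = 90.00° ✓; |KA| = 10.40 ✗.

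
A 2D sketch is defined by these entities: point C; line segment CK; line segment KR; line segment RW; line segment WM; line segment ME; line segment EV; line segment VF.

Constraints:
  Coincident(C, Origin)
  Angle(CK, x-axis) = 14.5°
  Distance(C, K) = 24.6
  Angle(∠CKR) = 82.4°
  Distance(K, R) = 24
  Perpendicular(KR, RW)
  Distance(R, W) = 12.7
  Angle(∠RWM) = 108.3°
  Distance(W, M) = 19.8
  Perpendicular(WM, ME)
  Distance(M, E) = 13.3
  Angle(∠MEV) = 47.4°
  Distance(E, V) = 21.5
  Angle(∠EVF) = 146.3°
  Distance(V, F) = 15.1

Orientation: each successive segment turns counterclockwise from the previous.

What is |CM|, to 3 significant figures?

5.80

C is at the origin; CK runs at 14.5° with length 24.6, so K = (23.8, 6.16). ∠CKR = 82.4° gives KR at 112° from the x-axis; with |KR| = 24.0, R = (14.8, 28.4). The perpendicularity gives RW at right angles to KR, so RW runs at -158°; with |RW| = 12.7, W = (3.02, 23.6). ∠RWM = 108.3° gives WM at -86.2° from the x-axis; with |WM| = 19.8, M = (4.33, 3.86). Then |CM| = |M − C| = 5.80.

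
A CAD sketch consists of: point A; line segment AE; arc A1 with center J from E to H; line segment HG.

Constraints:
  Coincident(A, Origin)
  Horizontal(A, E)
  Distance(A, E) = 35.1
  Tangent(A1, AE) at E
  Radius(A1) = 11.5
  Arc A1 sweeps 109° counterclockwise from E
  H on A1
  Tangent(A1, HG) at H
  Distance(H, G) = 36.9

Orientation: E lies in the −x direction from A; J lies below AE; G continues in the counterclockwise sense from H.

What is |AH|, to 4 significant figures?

48.43

A is at the origin; AE is horizontal with |AE| = 35.1 and E on the −x side, so E = (-35.10, 0.000). The tangent condition forces JE to be normal to AE, so J = E + (0, -11.5) = (-35.10, -11.50). On A1, E sits at bearing 90° from J; a 109° counterclockwise sweep puts H at bearing 199°, so H = J + 11.5·(cos 199°, sin 199°) = (-45.97, -15.24). Then |AH| = |H − A| = 48.43.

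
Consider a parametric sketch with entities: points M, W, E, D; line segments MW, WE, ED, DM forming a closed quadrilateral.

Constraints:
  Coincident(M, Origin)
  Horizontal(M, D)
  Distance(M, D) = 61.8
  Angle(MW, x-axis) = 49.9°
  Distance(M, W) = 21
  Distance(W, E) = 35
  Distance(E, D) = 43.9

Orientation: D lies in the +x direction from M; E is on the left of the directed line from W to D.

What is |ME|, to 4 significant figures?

55.79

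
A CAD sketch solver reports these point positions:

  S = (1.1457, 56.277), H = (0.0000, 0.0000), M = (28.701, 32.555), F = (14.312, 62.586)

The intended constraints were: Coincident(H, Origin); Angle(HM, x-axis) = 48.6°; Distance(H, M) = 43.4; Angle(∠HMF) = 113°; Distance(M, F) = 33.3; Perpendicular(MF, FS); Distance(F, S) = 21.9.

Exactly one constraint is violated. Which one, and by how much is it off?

Distance(F, S) = 21.9 — off by 7.30.

H = (0.00, 0.00) ✓; HM at 48.60° ✓; |HM| = 43.40 ✓; ∠HMF = 113.0° ✓; |MF| = 33.30 ✓; ∠(MF, FS) = 90.00° ✓; |FS| = 14.60 ✗.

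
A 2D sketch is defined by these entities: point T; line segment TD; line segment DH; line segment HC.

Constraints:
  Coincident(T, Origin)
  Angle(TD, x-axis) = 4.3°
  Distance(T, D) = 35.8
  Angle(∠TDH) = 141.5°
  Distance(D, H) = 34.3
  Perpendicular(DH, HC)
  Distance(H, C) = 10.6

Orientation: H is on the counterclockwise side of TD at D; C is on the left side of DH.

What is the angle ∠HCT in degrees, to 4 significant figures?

100.6°

T is at the origin; TD runs at 4.3° with length 35.8, so D = 35.8·(cos 4.3°, sin 4.3°) = (35.70, 2.684). ∠TDH = 141.5°, so DH runs at 4.3° + (180° − 141.5°) = 42.80° from the x-axis; with |DH| = 34.3, H = D + 34.3·(cos 42.80°, sin 42.80°) = (60.87, 25.99). The perpendicularity gives HC at right angles to DH; with |HC| = 10.6 on the left of DH, C = H + 10.6·(-0.6794, 0.7337) = (53.66, 33.77). Then cos ∠HCT = CH·CT / (|CH||CT|), giving 100.6°.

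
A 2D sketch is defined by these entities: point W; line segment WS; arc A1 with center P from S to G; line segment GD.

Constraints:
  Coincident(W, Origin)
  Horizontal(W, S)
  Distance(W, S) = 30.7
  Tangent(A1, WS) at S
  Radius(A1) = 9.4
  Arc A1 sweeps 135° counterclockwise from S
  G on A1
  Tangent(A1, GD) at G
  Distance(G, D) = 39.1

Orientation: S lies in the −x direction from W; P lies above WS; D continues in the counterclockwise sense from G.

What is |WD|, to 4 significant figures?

67.69

W is at the origin; W and S share the same y with |WS| = 30.7 and S on the −x side, so S = (-30.70, 0.000). Tangency of A1 to WS means the radius PS is perpendicular to WS, so P = S + (0, 9.4) = (-30.70, 9.400). On A1, S sits at bearing -90° from P; a 135° counterclockwise sweep puts G at bearing 45°, so G = P + 9.4·(cos 45°, sin 45°) = (-24.05, 16.05). The tangent condition forces PG to be normal to GD, so GD runs along (−sin 45°, cos 45°); with |GD| = 39.1, D = (-51.70, 43.69). Then |WD| = |D − W| = 67.69.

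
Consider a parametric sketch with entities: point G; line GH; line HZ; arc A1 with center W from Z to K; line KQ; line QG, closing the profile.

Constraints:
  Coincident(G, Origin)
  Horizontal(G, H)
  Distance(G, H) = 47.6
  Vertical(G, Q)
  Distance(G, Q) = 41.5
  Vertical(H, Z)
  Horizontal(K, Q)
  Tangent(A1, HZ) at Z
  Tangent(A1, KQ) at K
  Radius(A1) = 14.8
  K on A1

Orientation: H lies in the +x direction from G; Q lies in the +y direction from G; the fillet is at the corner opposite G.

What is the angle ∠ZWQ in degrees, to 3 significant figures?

156°

G is at the origin; GH is horizontal with |GH| = 47.6 and H on the +x side, so H = (47.6, 0.00). G and Q share the same x with |GQ| = 41.5 and Q on the +y side, so Q = (0.00, 41.5). The virtual corner opposite G is at (47.6, 41.5). Tangency of A1 to HZ means the radius WZ is perpendicular to HZ and tangency of A1 to KQ means the radius WK is perpendicular to KQ, with radius 14.8, so the center W sits 14.8 in from both sides at W = (32.8, 26.7). That places the tangent points at Z = (47.6, 26.7) on HZ and K = (32.8, 41.5) on KQ. Then cos ∠ZWQ = WZ·WQ / (|WZ||WQ|), giving 156°.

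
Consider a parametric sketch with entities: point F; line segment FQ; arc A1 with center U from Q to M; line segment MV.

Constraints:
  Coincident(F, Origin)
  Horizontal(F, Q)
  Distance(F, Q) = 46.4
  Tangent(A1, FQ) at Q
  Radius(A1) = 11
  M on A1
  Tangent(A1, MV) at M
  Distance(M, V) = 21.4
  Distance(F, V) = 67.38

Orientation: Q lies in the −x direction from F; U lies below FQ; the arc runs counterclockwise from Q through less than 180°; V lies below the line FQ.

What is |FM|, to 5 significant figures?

58.138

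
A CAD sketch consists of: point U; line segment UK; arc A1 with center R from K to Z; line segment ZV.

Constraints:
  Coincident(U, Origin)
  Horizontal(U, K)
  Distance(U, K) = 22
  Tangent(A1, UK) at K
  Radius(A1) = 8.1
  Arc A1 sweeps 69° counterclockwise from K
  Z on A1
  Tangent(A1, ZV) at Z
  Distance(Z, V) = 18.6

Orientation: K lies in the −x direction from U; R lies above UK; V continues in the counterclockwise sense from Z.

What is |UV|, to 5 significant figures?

23.863

U is at the origin; UK is horizontal with |UK| = 22.0 and K on the −x side, so K = (-22.000, 0.0000). The tangent condition forces RK to be normal to UK, so R = K + (0, 8.1) = (-22.000, 8.1000). On A1, K sits at bearing -90° from R; a 69° counterclockwise sweep puts Z at bearing -21°, so Z = R + 8.1·(cos -21°, sin -21°) = (-14.438, 5.1972). Tangency of A1 to ZV means the radius RZ is perpendicular to ZV, so ZV runs along (−sin -21°, cos -21°); with |ZV| = 18.6, V = (-7.7724, 22.562). Then |UV| = |V − U| = 23.863.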